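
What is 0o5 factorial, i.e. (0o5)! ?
Convert 0o5 (octal) → 5 (decimal)
Compute 5! = 120
120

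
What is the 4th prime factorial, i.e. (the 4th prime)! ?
Convert the 4th prime (prime index) → 7 (decimal)
Compute 7! = 5040
5040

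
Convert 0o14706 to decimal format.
Convert 0o14706 (octal) → 1×4096 + 4×512 + 7×64 + 6 = 6598 (decimal)
6598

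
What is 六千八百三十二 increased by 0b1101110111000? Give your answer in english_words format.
Convert 六千八百三十二 (Chinese numeral) → 6×1000 + 8×100 + 3×10 + 2 = 6832 (decimal)
Convert 0b1101110111000 (binary) → 4096 + 2048 + 512 + 256 + 128 + 32 + 16 + 8 = 7096 (decimal)
Compute 6832 + 7096 = 13928
Convert 13928 (decimal) → 13928 = 13×1000 + 9×100 + 28 → thirteen thousand nine hundred twenty-eight (English words)
thirteen thousand nine hundred twenty-eight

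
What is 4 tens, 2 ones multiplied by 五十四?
Convert 4 tens, 2 ones (place-value notation) → 4×10 + 2 = 42 (decimal)
Convert 五十四 (Chinese numeral) → 5×10 + 4 = 54 (decimal)
Compute 42 × 54 = 2268
2268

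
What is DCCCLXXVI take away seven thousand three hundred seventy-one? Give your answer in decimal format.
Convert DCCCLXXVI (Roman numeral) → 500 + 100 + 100 + 100 + 50 + 10 + 10 + 5 + 1 = 876 (decimal)
Convert seven thousand three hundred seventy-one (English words) → 7×1000 + 3×100 + 71 = 7371 (decimal)
Compute 876 - 7371 = -6495
-6495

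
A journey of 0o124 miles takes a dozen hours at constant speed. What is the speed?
Convert 0o124 (octal) → 1×64 + 2×8 + 4 = 84 (decimal)
Convert a dozen (colloquial) → 12 (decimal)
Compute 84 ÷ 12 = 7
7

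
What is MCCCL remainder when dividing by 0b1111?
Convert MCCCL (Roman numeral) → 1000 + 100 + 100 + 100 + 50 = 1350 (decimal)
Convert 0b1111 (binary) → 8 + 4 + 2 + 1 = 15 (decimal)
Compute 1350 mod 15 = 0
0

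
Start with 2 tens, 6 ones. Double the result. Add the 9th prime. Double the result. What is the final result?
Convert 2 tens, 6 ones (place-value notation) → 2×10 + 6 = 26 (decimal)
Start: 26
26 × 2 = 52
Convert the 9th prime (prime index) → 23 (decimal)
52 + 23 = 75
75 × 2 = 150
150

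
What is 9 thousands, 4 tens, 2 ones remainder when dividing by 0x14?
Convert 9 thousands, 4 tens, 2 ones (place-value notation) → 9×1000 + 4×10 + 2 = 9042 (decimal)
Convert 0x14 (hexadecimal) → 1×16 + 4 = 20 (decimal)
Compute 9042 mod 20 = 2
2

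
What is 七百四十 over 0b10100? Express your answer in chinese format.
Convert 七百四十 (Chinese numeral) → 7×100 + 4×10 = 740 (decimal)
Convert 0b10100 (binary) → 16 + 4 = 20 (decimal)
Compute 740 ÷ 20 = 37
Convert 37 (decimal) → 37 = 3×10 + 7 → 三十七 (Chinese numeral)
三十七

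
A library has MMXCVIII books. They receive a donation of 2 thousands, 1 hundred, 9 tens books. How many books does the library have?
Convert MMXCVIII (Roman numeral) → 1000 + 1000 + 90 + 5 + 1 + 1 + 1 = 2098 (decimal)
Convert 2 thousands, 1 hundred, 9 tens (place-value notation) → 2×1000 + 1×100 + 9×10 = 2190 (decimal)
Compute 2098 + 2190 = 4288
4288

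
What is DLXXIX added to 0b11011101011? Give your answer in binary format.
Convert DLXXIX (Roman numeral) → 500 + 50 + 10 + 10 + 9 = 579 (decimal)
Convert 0b11011101011 (binary) → 1024 + 512 + 128 + 64 + 32 + 8 + 2 + 1 = 1771 (decimal)
Compute 579 + 1771 = 2350
Convert 2350 (decimal) → 2350 = 2048 + 256 + 32 + 8 + 4 + 2 → 0b100100101110 (binary)
0b100100101110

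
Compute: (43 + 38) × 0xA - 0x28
Convert 0xA (hexadecimal) → 10 (decimal)
Convert 0x28 (hexadecimal) → 2×16 + 8 = 40 (decimal)
Expression in decimal: (43 + 38) × 10 - 40
Parentheses first: 43 + 38 = 81
Multiply: 81 × 10 = 810
Subtract: 810 - 40 = 770
770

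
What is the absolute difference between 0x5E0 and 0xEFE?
Convert 0x5E0 (hexadecimal) → 5×256 + 14×16 = 1504 (decimal)
Convert 0xEFE (hexadecimal) → 14×256 + 15×16 + 14 = 3838 (decimal)
Compute |1504 - 3838| = 2334
2334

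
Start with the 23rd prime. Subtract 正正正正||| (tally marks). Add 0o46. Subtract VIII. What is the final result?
Convert the 23rd prime (prime index) → 83 (decimal)
Start: 83
Convert 正正正正||| (tally marks) → 5 + 5 + 5 + 5 + 3 = 23 (decimal)
83 - 23 = 60
Convert 0o46 (octal) → 4×8 + 6 = 38 (decimal)
60 + 38 = 98
Convert VIII (Roman numeral) → 5 + 1 + 1 + 1 = 8 (decimal)
98 - 8 = 90
90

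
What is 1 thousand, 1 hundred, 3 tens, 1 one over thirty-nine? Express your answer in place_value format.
Convert 1 thousand, 1 hundred, 3 tens, 1 one (place-value notation) → 1×1000 + 1×100 + 3×10 + 1 = 1131 (decimal)
Convert thirty-nine (English words) → 39 (decimal)
Compute 1131 ÷ 39 = 29
Convert 29 (decimal) → 29 = 2×10 + 9 → 2 tens, 9 ones (place-value notation)
2 tens, 9 ones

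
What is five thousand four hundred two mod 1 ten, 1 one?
Convert five thousand four hundred two (English words) → 5×1000 + 4×100 + 2 = 5402 (decimal)
Convert 1 ten, 1 one (place-value notation) → 1×10 + 1 = 11 (decimal)
Compute 5402 mod 11 = 1
1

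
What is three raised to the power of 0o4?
Convert three (English words) → 3 (decimal)
Convert 0o4 (octal) → 4 (decimal)
Compute 3 ^ 4 = 81
81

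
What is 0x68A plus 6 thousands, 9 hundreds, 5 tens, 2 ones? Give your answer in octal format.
Convert 0x68A (hexadecimal) → 6×256 + 8×16 + 10 = 1674 (decimal)
Convert 6 thousands, 9 hundreds, 5 tens, 2 ones (place-value notation) → 6×1000 + 9×100 + 5×10 + 2 = 6952 (decimal)
Compute 1674 + 6952 = 8626
Convert 8626 (decimal) → 8626 = 2×4096 + 6×64 + 6×8 + 2 → 0o20662 (octal)
0o20662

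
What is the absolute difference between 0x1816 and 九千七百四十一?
Convert 0x1816 (hexadecimal) → 1×4096 + 8×256 + 1×16 + 6 = 6166 (decimal)
Convert 九千七百四十一 (Chinese numeral) → 9×1000 + 7×100 + 4×10 + 1 = 9741 (decimal)
Compute |6166 - 9741| = 3575
3575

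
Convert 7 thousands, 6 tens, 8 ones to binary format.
Convert 7 thousands, 6 tens, 8 ones (place-value notation) → 7×1000 + 6×10 + 8 = 7068 (decimal)
Convert 7068 (decimal) → 7068 = 4096 + 2048 + 512 + 256 + 128 + 16 + 8 + 4 → 0b1101110011100 (binary)
0b1101110011100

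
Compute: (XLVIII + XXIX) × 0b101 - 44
Convert XLVIII (Roman numeral) → 40 + 5 + 1 + 1 + 1 = 48 (decimal)
Convert XXIX (Roman numeral) → 10 + 10 + 9 = 29 (decimal)
Convert 0b101 (binary) → 4 + 1 = 5 (decimal)
Expression in decimal: (48 + 29) × 5 - 44
Parentheses first: 48 + 29 = 77
Multiply: 77 × 5 = 385
Subtract: 385 - 44 = 341
341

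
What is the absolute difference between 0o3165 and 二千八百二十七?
Convert 0o3165 (octal) → 3×512 + 1×64 + 6×8 + 5 = 1653 (decimal)
Convert 二千八百二十七 (Chinese numeral) → 2×1000 + 8×100 + 2×10 + 7 = 2827 (decimal)
Compute |1653 - 2827| = 1174
1174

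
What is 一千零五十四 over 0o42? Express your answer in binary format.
Convert 一千零五十四 (Chinese numeral) → 1×1000 + 5×10 + 4 = 1054 (decimal)
Convert 0o42 (octal) → 4×8 + 2 = 34 (decimal)
Compute 1054 ÷ 34 = 31
Convert 31 (decimal) → 31 = 16 + 8 + 4 + 2 + 1 → 0b11111 (binary)
0b11111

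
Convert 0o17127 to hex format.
Convert 0o17127 (octal) → 1×4096 + 7×512 + 1×64 + 2×8 + 7 = 7767 (decimal)
Convert 7767 (decimal) → 7767 = 1×4096 + 14×256 + 5×16 + 7 → 0x1E57 (hexadecimal)
0x1E57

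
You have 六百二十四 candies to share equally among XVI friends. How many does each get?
Convert 六百二十四 (Chinese numeral) → 6×100 + 2×10 + 4 = 624 (decimal)
Convert XVI (Roman numeral) → 10 + 5 + 1 = 16 (decimal)
Compute 624 ÷ 16 = 39
39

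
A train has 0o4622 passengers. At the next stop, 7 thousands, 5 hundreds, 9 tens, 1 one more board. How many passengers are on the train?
Convert 0o4622 (octal) → 4×512 + 6×64 + 2×8 + 2 = 2450 (decimal)
Convert 7 thousands, 5 hundreds, 9 tens, 1 one (place-value notation) → 7×1000 + 5×100 + 9×10 + 1 = 7591 (decimal)
Compute 2450 + 7591 = 10041
10041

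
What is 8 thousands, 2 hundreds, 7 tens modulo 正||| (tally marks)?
Convert 8 thousands, 2 hundreds, 7 tens (place-value notation) → 8×1000 + 2×100 + 7×10 = 8270 (decimal)
Convert 正||| (tally marks) → 5 + 3 = 8 (decimal)
Compute 8270 mod 8 = 6
6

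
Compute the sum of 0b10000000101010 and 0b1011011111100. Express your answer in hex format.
Convert 0b10000000101010 (binary) → 8192 + 32 + 8 + 2 = 8234 (decimal)
Convert 0b1011011111100 (binary) → 4096 + 1024 + 512 + 128 + 64 + 32 + 16 + 8 + 4 = 5884 (decimal)
Compute 8234 + 5884 = 14118
Convert 14118 (decimal) → 14118 = 3×4096 + 7×256 + 2×16 + 6 → 0x3726 (hexadecimal)
0x3726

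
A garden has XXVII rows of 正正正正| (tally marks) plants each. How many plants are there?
Convert 正正正正| (tally marks) → 5 + 5 + 5 + 5 + 1 = 21 (decimal)
Convert XXVII (Roman numeral) → 10 + 10 + 5 + 1 + 1 = 27 (decimal)
Compute 21 × 27 = 567
567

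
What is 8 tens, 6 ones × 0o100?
Convert 8 tens, 6 ones (place-value notation) → 8×10 + 6 = 86 (decimal)
Convert 0o100 (octal) → 1×64 = 64 (decimal)
Compute 86 × 64 = 5504
5504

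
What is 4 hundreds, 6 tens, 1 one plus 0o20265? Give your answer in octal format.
Convert 4 hundreds, 6 tens, 1 one (place-value notation) → 4×100 + 6×10 + 1 = 461 (decimal)
Convert 0o20265 (octal) → 2×4096 + 2×64 + 6×8 + 5 = 8373 (decimal)
Compute 461 + 8373 = 8834
Convert 8834 (decimal) → 8834 = 2×4096 + 1×512 + 2×64 + 2 → 0o21202 (octal)
0o21202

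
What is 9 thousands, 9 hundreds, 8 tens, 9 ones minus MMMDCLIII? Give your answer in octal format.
Convert 9 thousands, 9 hundreds, 8 tens, 9 ones (place-value notation) → 9×1000 + 9×100 + 8×10 + 9 = 9989 (decimal)
Convert MMMDCLIII (Roman numeral) → 1000 + 1000 + 1000 + 500 + 100 + 50 + 1 + 1 + 1 = 3653 (decimal)
Compute 9989 - 3653 = 6336
Convert 6336 (decimal) → 6336 = 1×4096 + 4×512 + 3×64 → 0o14300 (octal)
0o14300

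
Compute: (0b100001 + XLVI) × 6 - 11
Convert 0b100001 (binary) → 32 + 1 = 33 (decimal)
Convert XLVI (Roman numeral) → 40 + 5 + 1 = 46 (decimal)
Expression in decimal: (33 + 46) × 6 - 11
Parentheses first: 33 + 46 = 79
Multiply: 79 × 6 = 474
Subtract: 474 - 11 = 463
463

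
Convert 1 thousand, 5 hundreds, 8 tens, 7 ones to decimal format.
Convert 1 thousand, 5 hundreds, 8 tens, 7 ones (place-value notation) → 1×1000 + 5×100 + 8×10 + 7 = 1587 (decimal)
1587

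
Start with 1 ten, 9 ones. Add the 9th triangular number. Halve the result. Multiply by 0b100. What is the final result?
Convert 1 ten, 9 ones (place-value notation) → 1×10 + 9 = 19 (decimal)
Start: 19
Convert the 9th triangular number (triangular index) → 9×10/2 = 45 (decimal)
19 + 45 = 64
64 ÷ 2 = 32
Convert 0b100 (binary) → 4 (decimal)
32 × 4 = 128
128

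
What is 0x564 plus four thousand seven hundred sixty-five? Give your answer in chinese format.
Convert 0x564 (hexadecimal) → 5×256 + 6×16 + 4 = 1380 (decimal)
Convert four thousand seven hundred sixty-five (English words) → 4×1000 + 7×100 + 65 = 4765 (decimal)
Compute 1380 + 4765 = 6145
Convert 6145 (decimal) → 6145 = 6×1000 + 1×100 + 4×10 + 5 → 六千一百四十五 (Chinese numeral)
六千一百四十五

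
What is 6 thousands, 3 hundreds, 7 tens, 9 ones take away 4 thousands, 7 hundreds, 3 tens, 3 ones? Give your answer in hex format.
Convert 6 thousands, 3 hundreds, 7 tens, 9 ones (place-value notation) → 6×1000 + 3×100 + 7×10 + 9 = 6379 (decimal)
Convert 4 thousands, 7 hundreds, 3 tens, 3 ones (place-value notation) → 4×1000 + 7×100 + 3×10 + 3 = 4733 (decimal)
Compute 6379 - 4733 = 1646
Convert 1646 (decimal) → 1646 = 6×256 + 6×16 + 14 → 0x66E (hexadecimal)
0x66E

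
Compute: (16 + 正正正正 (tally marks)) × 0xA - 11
Convert 正正正正 (tally marks) → 5 + 5 + 5 + 5 = 20 (decimal)
Convert 0xA (hexadecimal) → 10 (decimal)
Expression in decimal: (16 + 20) × 10 - 11
Parentheses first: 16 + 20 = 36
Multiply: 36 × 10 = 360
Subtract: 360 - 11 = 349
349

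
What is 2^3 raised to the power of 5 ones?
Convert 2^3 (power) → 8 (decimal)
Convert 5 ones (place-value notation) → 5 (decimal)
Compute 8 ^ 5 = 32768
32768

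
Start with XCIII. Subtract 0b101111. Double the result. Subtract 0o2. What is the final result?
Convert XCIII (Roman numeral) → 90 + 1 + 1 + 1 = 93 (decimal)
Start: 93
Convert 0b101111 (binary) → 32 + 8 + 4 + 2 + 1 = 47 (decimal)
93 - 47 = 46
46 × 2 = 92
Convert 0o2 (octal) → 2 (decimal)
92 - 2 = 90
90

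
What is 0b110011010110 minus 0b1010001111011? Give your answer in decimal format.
Convert 0b110011010110 (binary) → 2048 + 1024 + 128 + 64 + 16 + 4 + 2 = 3286 (decimal)
Convert 0b1010001111011 (binary) → 4096 + 1024 + 64 + 32 + 16 + 8 + 2 + 1 = 5243 (decimal)
Compute 3286 - 5243 = -1957
-1957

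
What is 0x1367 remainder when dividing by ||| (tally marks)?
Convert 0x1367 (hexadecimal) → 1×4096 + 3×256 + 6×16 + 7 = 4967 (decimal)
Convert ||| (tally marks) → 3 (decimal)
Compute 4967 mod 3 = 2
2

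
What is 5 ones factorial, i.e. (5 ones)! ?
Convert 5 ones (place-value notation) → 5 (decimal)
Compute 5! = 120
120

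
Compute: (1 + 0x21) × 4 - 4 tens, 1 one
Convert 0x21 (hexadecimal) → 2×16 + 1 = 33 (decimal)
Convert 4 tens, 1 one (place-value notation) → 4×10 + 1 = 41 (decimal)
Expression in decimal: (1 + 33) × 4 - 41
Parentheses first: 1 + 33 = 34
Multiply: 34 × 4 = 136
Subtract: 136 - 41 = 95
95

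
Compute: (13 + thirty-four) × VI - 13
Convert thirty-four (English words) → 34 (decimal)
Convert VI (Roman numeral) → 5 + 1 = 6 (decimal)
Expression in decimal: (13 + 34) × 6 - 13
Parentheses first: 13 + 34 = 47
Multiply: 47 × 6 = 282
Subtract: 282 - 13 = 269
269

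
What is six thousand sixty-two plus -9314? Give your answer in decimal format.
Convert six thousand sixty-two (English words) → 6×1000 + 62 = 6062 (decimal)
Compute 6062 + -9314 = -3252
-3252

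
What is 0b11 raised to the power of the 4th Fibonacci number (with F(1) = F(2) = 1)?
Convert 0b11 (binary) → 2 + 1 = 3 (decimal)
Convert the 4th Fibonacci number (with F(1) = F(2) = 1) (Fibonacci index) → 1, 1, 2, 3 → 3 (decimal)
Compute 3 ^ 3 = 27
27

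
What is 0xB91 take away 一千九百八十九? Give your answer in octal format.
Convert 0xB91 (hexadecimal) → 11×256 + 9×16 + 1 = 2961 (decimal)
Convert 一千九百八十九 (Chinese numeral) → 1×1000 + 9×100 + 8×10 + 9 = 1989 (decimal)
Compute 2961 - 1989 = 972
Convert 972 (decimal) → 972 = 1×512 + 7×64 + 1×8 + 4 → 0o1714 (octal)
0o1714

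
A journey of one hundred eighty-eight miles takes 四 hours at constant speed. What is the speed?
Convert one hundred eighty-eight (English words) → 1×100 + 88 = 188 (decimal)
Convert 四 (Chinese numeral) → 4 (decimal)
Compute 188 ÷ 4 = 47
47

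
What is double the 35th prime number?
The 35th prime number = 149
Compute 149 × 2 = 298
298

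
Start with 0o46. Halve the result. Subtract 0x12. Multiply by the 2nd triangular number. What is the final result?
Convert 0o46 (octal) → 4×8 + 6 = 38 (decimal)
Start: 38
38 ÷ 2 = 19
Convert 0x12 (hexadecimal) → 1×16 + 2 = 18 (decimal)
19 - 18 = 1
Convert the 2nd triangular number (triangular index) → 2×3/2 = 3 (decimal)
1 × 3 = 3
3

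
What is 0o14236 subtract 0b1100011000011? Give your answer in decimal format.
Convert 0o14236 (octal) → 1×4096 + 4×512 + 2×64 + 3×8 + 6 = 6302 (decimal)
Convert 0b1100011000011 (binary) → 4096 + 2048 + 128 + 64 + 2 + 1 = 6339 (decimal)
Compute 6302 - 6339 = -37
-37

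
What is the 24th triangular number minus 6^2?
The 24th triangular number = 24×25/2 = 300
Convert 6^2 (power) → 36 (decimal)
Compute 300 - 36 = 264
264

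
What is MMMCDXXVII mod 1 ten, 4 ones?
Convert MMMCDXXVII (Roman numeral) → 1000 + 1000 + 1000 + 400 + 10 + 10 + 5 + 1 + 1 = 3427 (decimal)
Convert 1 ten, 4 ones (place-value notation) → 1×10 + 4 = 14 (decimal)
Compute 3427 mod 14 = 11
11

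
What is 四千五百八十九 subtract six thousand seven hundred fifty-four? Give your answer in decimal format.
Convert 四千五百八十九 (Chinese numeral) → 4×1000 + 5×100 + 8×10 + 9 = 4589 (decimal)
Convert six thousand seven hundred fifty-four (English words) → 6×1000 + 7×100 + 54 = 6754 (decimal)
Compute 4589 - 6754 = -2165
-2165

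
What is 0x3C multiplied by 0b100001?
Convert 0x3C (hexadecimal) → 3×16 + 12 = 60 (decimal)
Convert 0b100001 (binary) → 32 + 1 = 33 (decimal)
Compute 60 × 33 = 1980
1980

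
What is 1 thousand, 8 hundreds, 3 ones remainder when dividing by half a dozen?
Convert 1 thousand, 8 hundreds, 3 ones (place-value notation) → 1×1000 + 8×100 + 3 = 1803 (decimal)
Convert half a dozen (colloquial) → 6 (decimal)
Compute 1803 mod 6 = 3
3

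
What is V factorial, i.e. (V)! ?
Convert V (Roman numeral) → 5 (decimal)
Compute 5! = 120
120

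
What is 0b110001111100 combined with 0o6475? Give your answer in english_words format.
Convert 0b110001111100 (binary) → 2048 + 1024 + 64 + 32 + 16 + 8 + 4 = 3196 (decimal)
Convert 0o6475 (octal) → 6×512 + 4×64 + 7×8 + 5 = 3389 (decimal)
Compute 3196 + 3389 = 6585
Convert 6585 (decimal) → 6585 = 6×1000 + 5×100 + 85 → six thousand five hundred eighty-five (English words)
six thousand five hundred eighty-five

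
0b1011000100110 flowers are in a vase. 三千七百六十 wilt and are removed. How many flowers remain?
Convert 0b1011000100110 (binary) → 4096 + 1024 + 512 + 32 + 4 + 2 = 5670 (decimal)
Convert 三千七百六十 (Chinese numeral) → 3×1000 + 7×100 + 6×10 = 3760 (decimal)
Compute 5670 - 3760 = 1910
1910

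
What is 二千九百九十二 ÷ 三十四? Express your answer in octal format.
Convert 二千九百九十二 (Chinese numeral) → 2×1000 + 9×100 + 9×10 + 2 = 2992 (decimal)
Convert 三十四 (Chinese numeral) → 3×10 + 4 = 34 (decimal)
Compute 2992 ÷ 34 = 88
Convert 88 (decimal) → 88 = 1×64 + 3×8 → 0o130 (octal)
0o130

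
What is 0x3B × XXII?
Convert 0x3B (hexadecimal) → 3×16 + 11 = 59 (decimal)
Convert XXII (Roman numeral) → 10 + 10 + 1 + 1 = 22 (decimal)
Compute 59 × 22 = 1298
1298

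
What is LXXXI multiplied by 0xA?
Convert LXXXI (Roman numeral) → 50 + 10 + 10 + 10 + 1 = 81 (decimal)
Convert 0xA (hexadecimal) → 10 (decimal)
Compute 81 × 10 = 810
810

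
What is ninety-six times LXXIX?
Convert ninety-six (English words) → 96 (decimal)
Convert LXXIX (Roman numeral) → 50 + 10 + 10 + 9 = 79 (decimal)
Compute 96 × 79 = 7584
7584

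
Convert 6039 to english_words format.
Convert 6039 (decimal) → 6039 = 6×1000 + 39 → six thousand thirty-nine (English words)
six thousand thirty-nine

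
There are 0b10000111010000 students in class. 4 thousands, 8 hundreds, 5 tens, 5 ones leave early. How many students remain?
Convert 0b10000111010000 (binary) → 8192 + 256 + 128 + 64 + 16 = 8656 (decimal)
Convert 4 thousands, 8 hundreds, 5 tens, 5 ones (place-value notation) → 4×1000 + 8×100 + 5×10 + 5 = 4855 (decimal)
Compute 8656 - 4855 = 3801
3801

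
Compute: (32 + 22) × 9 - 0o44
Convert 0o44 (octal) → 4×8 + 4 = 36 (decimal)
Expression in decimal: (32 + 22) × 9 - 36
Parentheses first: 32 + 22 = 54
Multiply: 54 × 9 = 486
Subtract: 486 - 36 = 450
450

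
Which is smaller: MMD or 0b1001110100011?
Convert MMD (Roman numeral) → 1000 + 1000 + 500 = 2500 (decimal)
Convert 0b1001110100011 (binary) → 4096 + 512 + 256 + 128 + 32 + 2 + 1 = 5027 (decimal)
Compare 2500 vs 5027: smaller = 2500
2500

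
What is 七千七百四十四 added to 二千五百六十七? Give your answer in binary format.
Convert 七千七百四十四 (Chinese numeral) → 7×1000 + 7×100 + 4×10 + 4 = 7744 (decimal)
Convert 二千五百六十七 (Chinese numeral) → 2×1000 + 5×100 + 6×10 + 7 = 2567 (decimal)
Compute 7744 + 2567 = 10311
Convert 10311 (decimal) → 10311 = 8192 + 2048 + 64 + 4 + 2 + 1 → 0b10100001000111 (binary)
0b10100001000111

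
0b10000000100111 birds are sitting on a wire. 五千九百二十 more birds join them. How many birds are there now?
Convert 0b10000000100111 (binary) → 8192 + 32 + 4 + 2 + 1 = 8231 (decimal)
Convert 五千九百二十 (Chinese numeral) → 5×1000 + 9×100 + 2×10 = 5920 (decimal)
Compute 8231 + 5920 = 14151
14151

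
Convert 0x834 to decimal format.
Convert 0x834 (hexadecimal) → 8×256 + 3×16 + 4 = 2100 (decimal)
2100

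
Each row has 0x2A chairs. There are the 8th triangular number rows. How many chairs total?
Convert 0x2A (hexadecimal) → 2×16 + 10 = 42 (decimal)
Convert the 8th triangular number (triangular index) → 8×9/2 = 36 (decimal)
Compute 42 × 36 = 1512
1512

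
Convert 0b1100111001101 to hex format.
Convert 0b1100111001101 (binary) → 4096 + 2048 + 256 + 128 + 64 + 8 + 4 + 1 = 6605 (decimal)
Convert 6605 (decimal) → 6605 = 1×4096 + 9×256 + 12×16 + 13 → 0x19CD (hexadecimal)
0x19CD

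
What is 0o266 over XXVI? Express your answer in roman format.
Convert 0o266 (octal) → 2×64 + 6×8 + 6 = 182 (decimal)
Convert XXVI (Roman numeral) → 10 + 10 + 5 + 1 = 26 (decimal)
Compute 182 ÷ 26 = 7
Convert 7 (decimal) → 7 = 5 + 1 + 1 → VII (Roman numeral)
VII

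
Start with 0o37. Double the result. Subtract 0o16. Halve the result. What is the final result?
Convert 0o37 (octal) → 3×8 + 7 = 31 (decimal)
Start: 31
31 × 2 = 62
Convert 0o16 (octal) → 1×8 + 6 = 14 (decimal)
62 - 14 = 48
48 ÷ 2 = 24
24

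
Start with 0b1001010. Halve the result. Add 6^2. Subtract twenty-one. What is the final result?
Convert 0b1001010 (binary) → 64 + 8 + 2 = 74 (decimal)
Start: 74
74 ÷ 2 = 37
Convert 6^2 (power) → 36 (decimal)
37 + 36 = 73
Convert twenty-one (English words) → 21 (decimal)
73 - 21 = 52
52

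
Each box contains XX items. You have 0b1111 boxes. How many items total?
Convert XX (Roman numeral) → 10 + 10 = 20 (decimal)
Convert 0b1111 (binary) → 8 + 4 + 2 + 1 = 15 (decimal)
Compute 20 × 15 = 300
300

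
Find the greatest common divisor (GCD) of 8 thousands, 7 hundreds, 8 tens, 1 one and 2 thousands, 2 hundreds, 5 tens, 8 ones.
Convert 8 thousands, 7 hundreds, 8 tens, 1 one (place-value notation) → 8×1000 + 7×100 + 8×10 + 1 = 8781 (decimal)
Convert 2 thousands, 2 hundreds, 5 tens, 8 ones (place-value notation) → 2×1000 + 2×100 + 5×10 + 8 = 2258 (decimal)
Compute gcd(8781, 2258) = 1
1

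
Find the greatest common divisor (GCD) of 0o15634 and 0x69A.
Convert 0o15634 (octal) → 1×4096 + 5×512 + 6×64 + 3×8 + 4 = 7068 (decimal)
Convert 0x69A (hexadecimal) → 6×256 + 9×16 + 10 = 1690 (decimal)
Compute gcd(7068, 1690) = 2
2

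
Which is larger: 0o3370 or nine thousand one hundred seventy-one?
Convert 0o3370 (octal) → 3×512 + 3×64 + 7×8 = 1784 (decimal)
Convert nine thousand one hundred seventy-one (English words) → 9×1000 + 1×100 + 71 = 9171 (decimal)
Compare 1784 vs 9171: larger = 9171
9171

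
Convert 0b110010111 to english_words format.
Convert 0b110010111 (binary) → 256 + 128 + 16 + 4 + 2 + 1 = 407 (decimal)
Convert 407 (decimal) → 407 = 4×100 + 7 → four hundred seven (English words)
four hundred seven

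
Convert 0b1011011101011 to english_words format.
Convert 0b1011011101011 (binary) → 4096 + 1024 + 512 + 128 + 64 + 32 + 8 + 2 + 1 = 5867 (decimal)
Convert 5867 (decimal) → 5867 = 5×1000 + 8×100 + 67 → five thousand eight hundred sixty-seven (English words)
five thousand eight hundred sixty-seven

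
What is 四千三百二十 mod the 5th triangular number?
Convert 四千三百二十 (Chinese numeral) → 4×1000 + 3×100 + 2×10 = 4320 (decimal)
Convert the 5th triangular number (triangular index) → 5×6/2 = 15 (decimal)
Compute 4320 mod 15 = 0
0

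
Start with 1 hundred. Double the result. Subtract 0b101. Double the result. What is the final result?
Convert 1 hundred (place-value notation) → 1×100 = 100 (decimal)
Start: 100
100 × 2 = 200
Convert 0b101 (binary) → 4 + 1 = 5 (decimal)
200 - 5 = 195
195 × 2 = 390
390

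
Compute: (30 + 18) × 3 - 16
Parentheses first: 30 + 18 = 48
Multiply: 48 × 3 = 144
Subtract: 144 - 16 = 128
128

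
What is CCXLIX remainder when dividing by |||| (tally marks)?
Convert CCXLIX (Roman numeral) → 100 + 100 + 40 + 9 = 249 (decimal)
Convert |||| (tally marks) → 4 (decimal)
Compute 249 mod 4 = 1
1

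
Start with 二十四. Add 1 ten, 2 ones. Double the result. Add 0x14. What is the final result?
Convert 二十四 (Chinese numeral) → 2×10 + 4 = 24 (decimal)
Start: 24
Convert 1 ten, 2 ones (place-value notation) → 1×10 + 2 = 12 (decimal)
24 + 12 = 36
36 × 2 = 72
Convert 0x14 (hexadecimal) → 1×16 + 4 = 20 (decimal)
72 + 20 = 92
92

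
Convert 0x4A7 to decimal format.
Convert 0x4A7 (hexadecimal) → 4×256 + 10×16 + 7 = 1191 (decimal)
1191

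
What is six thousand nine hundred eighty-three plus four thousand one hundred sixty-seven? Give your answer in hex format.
Convert six thousand nine hundred eighty-three (English words) → 6×1000 + 9×100 + 83 = 6983 (decimal)
Convert four thousand one hundred sixty-seven (English words) → 4×1000 + 1×100 + 67 = 4167 (decimal)
Compute 6983 + 4167 = 11150
Convert 11150 (decimal) → 11150 = 2×4096 + 11×256 + 8×16 + 14 → 0x2B8E (hexadecimal)
0x2B8E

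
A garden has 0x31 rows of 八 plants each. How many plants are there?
Convert 八 (Chinese numeral) → 8 (decimal)
Convert 0x31 (hexadecimal) → 3×16 + 1 = 49 (decimal)
Compute 8 × 49 = 392
392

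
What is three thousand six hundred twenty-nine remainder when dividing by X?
Convert three thousand six hundred twenty-nine (English words) → 3×1000 + 6×100 + 29 = 3629 (decimal)
Convert X (Roman numeral) → 10 (decimal)
Compute 3629 mod 10 = 9
9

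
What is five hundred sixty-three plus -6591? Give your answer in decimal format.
Convert five hundred sixty-three (English words) → 5×100 + 63 = 563 (decimal)
Compute 563 + -6591 = -6028
-6028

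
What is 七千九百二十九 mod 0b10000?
Convert 七千九百二十九 (Chinese numeral) → 7×1000 + 9×100 + 2×10 + 9 = 7929 (decimal)
Convert 0b10000 (binary) → 16 (decimal)
Compute 7929 mod 16 = 9
9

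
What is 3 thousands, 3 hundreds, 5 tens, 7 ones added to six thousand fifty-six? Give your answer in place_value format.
Convert 3 thousands, 3 hundreds, 5 tens, 7 ones (place-value notation) → 3×1000 + 3×100 + 5×10 + 7 = 3357 (decimal)
Convert six thousand fifty-six (English words) → 6×1000 + 56 = 6056 (decimal)
Compute 3357 + 6056 = 9413
Convert 9413 (decimal) → 9413 = 9×1000 + 4×100 + 1×10 + 3 → 9 thousands, 4 hundreds, 1 ten, 3 ones (place-value notation)
9 thousands, 4 hundreds, 1 ten, 3 ones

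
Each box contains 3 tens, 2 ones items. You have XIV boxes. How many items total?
Convert 3 tens, 2 ones (place-value notation) → 3×10 + 2 = 32 (decimal)
Convert XIV (Roman numeral) → 10 + 4 = 14 (decimal)
Compute 32 × 14 = 448
448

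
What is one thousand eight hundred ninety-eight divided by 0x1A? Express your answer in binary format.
Convert one thousand eight hundred ninety-eight (English words) → 1×1000 + 8×100 + 98 = 1898 (decimal)
Convert 0x1A (hexadecimal) → 1×16 + 10 = 26 (decimal)
Compute 1898 ÷ 26 = 73
Convert 73 (decimal) → 73 = 64 + 8 + 1 → 0b1001001 (binary)
0b1001001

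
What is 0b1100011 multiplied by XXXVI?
Convert 0b1100011 (binary) → 64 + 32 + 2 + 1 = 99 (decimal)
Convert XXXVI (Roman numeral) → 10 + 10 + 10 + 5 + 1 = 36 (decimal)
Compute 99 × 36 = 3564
3564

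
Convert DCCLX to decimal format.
Convert DCCLX (Roman numeral) → 500 + 100 + 100 + 50 + 10 = 760 (decimal)
760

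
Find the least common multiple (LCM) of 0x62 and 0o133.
Convert 0x62 (hexadecimal) → 6×16 + 2 = 98 (decimal)
Convert 0o133 (octal) → 1×64 + 3×8 + 3 = 91 (decimal)
Compute lcm(98, 91) = 1274
1274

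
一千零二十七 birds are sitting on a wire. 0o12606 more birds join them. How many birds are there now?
Convert 一千零二十七 (Chinese numeral) → 1×1000 + 2×10 + 7 = 1027 (decimal)
Convert 0o12606 (octal) → 1×4096 + 2×512 + 6×64 + 6 = 5510 (decimal)
Compute 1027 + 5510 = 6537
6537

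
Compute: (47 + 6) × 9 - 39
Parentheses first: 47 + 6 = 53
Multiply: 53 × 9 = 477
Subtract: 477 - 39 = 438
438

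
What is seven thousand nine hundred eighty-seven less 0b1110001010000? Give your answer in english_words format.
Convert seven thousand nine hundred eighty-seven (English words) → 7×1000 + 9×100 + 87 = 7987 (decimal)
Convert 0b1110001010000 (binary) → 4096 + 2048 + 1024 + 64 + 16 = 7248 (decimal)
Compute 7987 - 7248 = 739
Convert 739 (decimal) → 739 = 7×100 + 39 → seven hundred thirty-nine (English words)
seven hundred thirty-nine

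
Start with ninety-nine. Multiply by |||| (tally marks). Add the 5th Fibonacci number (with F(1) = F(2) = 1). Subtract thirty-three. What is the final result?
Convert ninety-nine (English words) → 99 (decimal)
Start: 99
Convert |||| (tally marks) → 4 (decimal)
99 × 4 = 396
Convert the 5th Fibonacci number (with F(1) = F(2) = 1) (Fibonacci index) → 1, 1, 2, 3, 5 → 5 (decimal)
396 + 5 = 401
Convert thirty-three (English words) → 33 (decimal)
401 - 33 = 368
368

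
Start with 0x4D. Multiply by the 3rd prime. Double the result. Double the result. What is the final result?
Convert 0x4D (hexadecimal) → 4×16 + 13 = 77 (decimal)
Start: 77
Convert the 3rd prime (prime index) → 5 (decimal)
77 × 5 = 385
385 × 2 = 770
770 × 2 = 1540
1540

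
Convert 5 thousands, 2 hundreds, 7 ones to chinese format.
Convert 5 thousands, 2 hundreds, 7 ones (place-value notation) → 5×1000 + 2×100 + 7 = 5207 (decimal)
Convert 5207 (decimal) → 5207 = 5×1000 + 2×100 + 7 → 五千二百零七 (Chinese numeral)
五千二百零七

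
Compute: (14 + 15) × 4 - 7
Parentheses first: 14 + 15 = 29
Multiply: 29 × 4 = 116
Subtract: 116 - 7 = 109
109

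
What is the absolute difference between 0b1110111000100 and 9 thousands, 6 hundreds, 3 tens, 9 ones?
Convert 0b1110111000100 (binary) → 4096 + 2048 + 1024 + 256 + 128 + 64 + 4 = 7620 (decimal)
Convert 9 thousands, 6 hundreds, 3 tens, 9 ones (place-value notation) → 9×1000 + 6×100 + 3×10 + 9 = 9639 (decimal)
Compute |7620 - 9639| = 2019
2019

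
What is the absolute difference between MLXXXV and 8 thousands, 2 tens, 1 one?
Convert MLXXXV (Roman numeral) → 1000 + 50 + 10 + 10 + 10 + 5 = 1085 (decimal)
Convert 8 thousands, 2 tens, 1 one (place-value notation) → 8×1000 + 2×10 + 1 = 8021 (decimal)
Compute |1085 - 8021| = 6936
6936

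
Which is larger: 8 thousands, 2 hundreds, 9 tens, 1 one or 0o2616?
Convert 8 thousands, 2 hundreds, 9 tens, 1 one (place-value notation) → 8×1000 + 2×100 + 9×10 + 1 = 8291 (decimal)
Convert 0o2616 (octal) → 2×512 + 6×64 + 1×8 + 6 = 1422 (decimal)
Compare 8291 vs 1422: larger = 8291
8291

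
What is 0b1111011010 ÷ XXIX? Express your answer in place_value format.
Convert 0b1111011010 (binary) → 512 + 256 + 128 + 64 + 16 + 8 + 2 = 986 (decimal)
Convert XXIX (Roman numeral) → 10 + 10 + 9 = 29 (decimal)
Compute 986 ÷ 29 = 34
Convert 34 (decimal) → 34 = 3×10 + 4 → 3 tens, 4 ones (place-value notation)
3 tens, 4 ones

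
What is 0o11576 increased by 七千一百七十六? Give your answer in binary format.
Convert 0o11576 (octal) → 1×4096 + 1×512 + 5×64 + 7×8 + 6 = 4990 (decimal)
Convert 七千一百七十六 (Chinese numeral) → 7×1000 + 1×100 + 7×10 + 6 = 7176 (decimal)
Compute 4990 + 7176 = 12166
Convert 12166 (decimal) → 12166 = 8192 + 2048 + 1024 + 512 + 256 + 128 + 4 + 2 → 0b10111110000110 (binary)
0b10111110000110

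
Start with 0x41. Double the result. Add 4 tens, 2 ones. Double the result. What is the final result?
Convert 0x41 (hexadecimal) → 4×16 + 1 = 65 (decimal)
Start: 65
65 × 2 = 130
Convert 4 tens, 2 ones (place-value notation) → 4×10 + 2 = 42 (decimal)
130 + 42 = 172
172 × 2 = 344
344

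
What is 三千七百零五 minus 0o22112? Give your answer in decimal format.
Convert 三千七百零五 (Chinese numeral) → 3×1000 + 7×100 + 5 = 3705 (decimal)
Convert 0o22112 (octal) → 2×4096 + 2×512 + 1×64 + 1×8 + 2 = 9290 (decimal)
Compute 3705 - 9290 = -5585
-5585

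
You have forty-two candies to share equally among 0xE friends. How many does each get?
Convert forty-two (English words) → 42 (decimal)
Convert 0xE (hexadecimal) → 14 (decimal)
Compute 42 ÷ 14 = 3
3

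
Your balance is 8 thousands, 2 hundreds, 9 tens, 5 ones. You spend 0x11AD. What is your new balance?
Convert 8 thousands, 2 hundreds, 9 tens, 5 ones (place-value notation) → 8×1000 + 2×100 + 9×10 + 5 = 8295 (decimal)
Convert 0x11AD (hexadecimal) → 1×4096 + 1×256 + 10×16 + 13 = 4525 (decimal)
Compute 8295 - 4525 = 3770
3770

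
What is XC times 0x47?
Convert XC (Roman numeral) → 90 (decimal)
Convert 0x47 (hexadecimal) → 4×16 + 7 = 71 (decimal)
Compute 90 × 71 = 6390
6390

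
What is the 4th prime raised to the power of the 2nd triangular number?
Convert the 4th prime (prime index) → 7 (decimal)
Convert the 2nd triangular number (triangular index) → 2×3/2 = 3 (decimal)
Compute 7 ^ 3 = 343
343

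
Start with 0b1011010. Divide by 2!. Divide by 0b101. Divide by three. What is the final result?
Convert 0b1011010 (binary) → 64 + 16 + 8 + 2 = 90 (decimal)
Start: 90
Convert 2! (factorial) → 2 (decimal)
90 ÷ 2 = 45
Convert 0b101 (binary) → 4 + 1 = 5 (decimal)
45 ÷ 5 = 9
Convert three (English words) → 3 (decimal)
9 ÷ 3 = 3
3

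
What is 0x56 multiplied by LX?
Convert 0x56 (hexadecimal) → 5×16 + 6 = 86 (decimal)
Convert LX (Roman numeral) → 50 + 10 = 60 (decimal)
Compute 86 × 60 = 5160
5160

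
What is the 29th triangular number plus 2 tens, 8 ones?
The 29th triangular number = 29×30/2 = 435
Convert 2 tens, 8 ones (place-value notation) → 2×10 + 8 = 28 (decimal)
Compute 435 + 28 = 463
463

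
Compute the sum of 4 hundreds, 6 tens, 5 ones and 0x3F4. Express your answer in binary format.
Convert 4 hundreds, 6 tens, 5 ones (place-value notation) → 4×100 + 6×10 + 5 = 465 (decimal)
Convert 0x3F4 (hexadecimal) → 3×256 + 15×16 + 4 = 1012 (decimal)
Compute 465 + 1012 = 1477
Convert 1477 (decimal) → 1477 = 1024 + 256 + 128 + 64 + 4 + 1 → 0b10111000101 (binary)
0b10111000101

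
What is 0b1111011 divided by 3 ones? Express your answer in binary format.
Convert 0b1111011 (binary) → 64 + 32 + 16 + 8 + 2 + 1 = 123 (decimal)
Convert 3 ones (place-value notation) → 3 (decimal)
Compute 123 ÷ 3 = 41
Convert 41 (decimal) → 41 = 32 + 8 + 1 → 0b101001 (binary)
0b101001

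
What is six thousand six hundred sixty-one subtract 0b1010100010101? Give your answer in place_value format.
Convert six thousand six hundred sixty-one (English words) → 6×1000 + 6×100 + 61 = 6661 (decimal)
Convert 0b1010100010101 (binary) → 4096 + 1024 + 256 + 16 + 4 + 1 = 5397 (decimal)
Compute 6661 - 5397 = 1264
Convert 1264 (decimal) → 1264 = 1×1000 + 2×100 + 6×10 + 4 → 1 thousand, 2 hundreds, 6 tens, 4 ones (place-value notation)
1 thousand, 2 hundreds, 6 tens, 4 ones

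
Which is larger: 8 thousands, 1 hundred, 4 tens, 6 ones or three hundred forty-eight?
Convert 8 thousands, 1 hundred, 4 tens, 6 ones (place-value notation) → 8×1000 + 1×100 + 4×10 + 6 = 8146 (decimal)
Convert three hundred forty-eight (English words) → 3×100 + 48 = 348 (decimal)
Compare 8146 vs 348: larger = 8146
8146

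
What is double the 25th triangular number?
The 25th triangular number = 25×26/2 = 325
Compute 325 × 2 = 650
650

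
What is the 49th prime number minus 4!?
The 49th prime number = 227
Convert 4! (factorial) → 24 (decimal)
Compute 227 - 24 = 203
203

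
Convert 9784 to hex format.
Convert 9784 (decimal) → 9784 = 2×4096 + 6×256 + 3×16 + 8 → 0x2638 (hexadecimal)
0x2638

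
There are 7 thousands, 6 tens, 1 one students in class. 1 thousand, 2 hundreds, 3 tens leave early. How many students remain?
Convert 7 thousands, 6 tens, 1 one (place-value notation) → 7×1000 + 6×10 + 1 = 7061 (decimal)
Convert 1 thousand, 2 hundreds, 3 tens (place-value notation) → 1×1000 + 2×100 + 3×10 = 1230 (decimal)
Compute 7061 - 1230 = 5831
5831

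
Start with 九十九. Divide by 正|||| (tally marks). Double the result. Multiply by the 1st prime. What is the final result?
Convert 九十九 (Chinese numeral) → 9×10 + 9 = 99 (decimal)
Start: 99
Convert 正|||| (tally marks) → 5 + 4 = 9 (decimal)
99 ÷ 9 = 11
11 × 2 = 22
Convert the 1st prime (prime index) → 2 (decimal)
22 × 2 = 44
44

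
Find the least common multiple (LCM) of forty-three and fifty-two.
Convert forty-three (English words) → 43 (decimal)
Convert fifty-two (English words) → 52 (decimal)
Compute lcm(43, 52) = 2236
2236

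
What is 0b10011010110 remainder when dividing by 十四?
Convert 0b10011010110 (binary) → 1024 + 128 + 64 + 16 + 4 + 2 = 1238 (decimal)
Convert 十四 (Chinese numeral) → 1×10 + 4 = 14 (decimal)
Compute 1238 mod 14 = 6
6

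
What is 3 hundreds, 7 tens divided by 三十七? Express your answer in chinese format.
Convert 3 hundreds, 7 tens (place-value notation) → 3×100 + 7×10 = 370 (decimal)
Convert 三十七 (Chinese numeral) → 3×10 + 7 = 37 (decimal)
Compute 370 ÷ 37 = 10
Convert 10 (decimal) → 10 = 1×10 → 十 (Chinese numeral)
十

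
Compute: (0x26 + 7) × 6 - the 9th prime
Convert 0x26 (hexadecimal) → 2×16 + 6 = 38 (decimal)
Convert the 9th prime (prime index) → 23 (decimal)
Expression in decimal: (38 + 7) × 6 - 23
Parentheses first: 38 + 7 = 45
Multiply: 45 × 6 = 270
Subtract: 270 - 23 = 247
247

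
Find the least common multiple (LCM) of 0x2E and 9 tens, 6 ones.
Convert 0x2E (hexadecimal) → 2×16 + 14 = 46 (decimal)
Convert 9 tens, 6 ones (place-value notation) → 9×10 + 6 = 96 (decimal)
Compute lcm(46, 96) = 2208
2208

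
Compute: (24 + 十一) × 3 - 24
Convert 十一 (Chinese numeral) → 1×10 + 1 = 11 (decimal)
Expression in decimal: (24 + 11) × 3 - 24
Parentheses first: 24 + 11 = 35
Multiply: 35 × 3 = 105
Subtract: 105 - 24 = 81
81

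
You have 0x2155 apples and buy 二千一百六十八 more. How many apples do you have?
Convert 0x2155 (hexadecimal) → 2×4096 + 1×256 + 5×16 + 5 = 8533 (decimal)
Convert 二千一百六十八 (Chinese numeral) → 2×1000 + 1×100 + 6×10 + 8 = 2168 (decimal)
Compute 8533 + 2168 = 10701
10701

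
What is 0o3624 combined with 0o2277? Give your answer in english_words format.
Convert 0o3624 (octal) → 3×512 + 6×64 + 2×8 + 4 = 1940 (decimal)
Convert 0o2277 (octal) → 2×512 + 2×64 + 7×8 + 7 = 1215 (decimal)
Compute 1940 + 1215 = 3155
Convert 3155 (decimal) → 3155 = 3×1000 + 1×100 + 55 → three thousand one hundred fifty-five (English words)
three thousand one hundred fifty-five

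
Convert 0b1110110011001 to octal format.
Convert 0b1110110011001 (binary) → 4096 + 2048 + 1024 + 256 + 128 + 16 + 8 + 1 = 7577 (decimal)
Convert 7577 (decimal) → 7577 = 1×4096 + 6×512 + 6×64 + 3×8 + 1 → 0o16631 (octal)
0o16631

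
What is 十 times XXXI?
Convert 十 (Chinese numeral) → 1×10 = 10 (decimal)
Convert XXXI (Roman numeral) → 10 + 10 + 10 + 1 = 31 (decimal)
Compute 10 × 31 = 310
310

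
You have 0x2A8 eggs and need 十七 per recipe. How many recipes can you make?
Convert 0x2A8 (hexadecimal) → 2×256 + 10×16 + 8 = 680 (decimal)
Convert 十七 (Chinese numeral) → 1×10 + 7 = 17 (decimal)
Compute 680 ÷ 17 = 40
40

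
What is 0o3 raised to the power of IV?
Convert 0o3 (octal) → 3 (decimal)
Convert IV (Roman numeral) → 4 (decimal)
Compute 3 ^ 4 = 81
81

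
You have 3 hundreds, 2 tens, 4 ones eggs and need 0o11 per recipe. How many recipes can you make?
Convert 3 hundreds, 2 tens, 4 ones (place-value notation) → 3×100 + 2×10 + 4 = 324 (decimal)
Convert 0o11 (octal) → 1×8 + 1 = 9 (decimal)
Compute 324 ÷ 9 = 36
36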